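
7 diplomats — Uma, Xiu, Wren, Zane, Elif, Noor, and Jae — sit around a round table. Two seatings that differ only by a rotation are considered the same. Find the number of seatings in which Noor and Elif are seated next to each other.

Treat {Noor, Elif} as one unit (2 internal orders) and seat the resulting 6 units around the table: (5)! circular arrangements.
So 2 × (5)! = 2 × 120 = 240.

240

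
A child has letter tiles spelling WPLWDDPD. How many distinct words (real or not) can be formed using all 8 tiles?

WPLWDDPD has 8 letters with D appearing 3 times, P appearing twice, and W appearing twice.
The number of distinct arrangements is 8!/(3!·2!·2!) = 40320/24 = 1680.

1680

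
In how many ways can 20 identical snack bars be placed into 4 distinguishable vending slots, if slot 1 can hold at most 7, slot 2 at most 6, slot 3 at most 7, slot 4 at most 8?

Ignoring the caps, the number of non-negative solutions to x_1+…+x_4 = 20 is C(23,3) = 1771.
Subtract solutions that violate a single cap (substitute x_i' = x_i − (cap_i+1)): x_1 ≥ 8 gives C(15,3) = 455; x_2 ≥ 7 gives C(16,3) = 560; x_3 ≥ 8 gives C(15,3) = 455; x_4 ≥ 9 gives C(14,3) = 364. Together 1834.
Add back pairs where two caps are both exceeded: 56 + 35 + 20 + 56 + 35 + 20 = 222.
By inclusion–exclusion the count is 1771 − 1834 + 222 = 159.

159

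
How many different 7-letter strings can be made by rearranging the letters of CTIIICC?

CTIIICC has 7 letters with C appearing 3 times and I appearing 3 times.
The number of distinct arrangements is 7!/(3!·3!) = 5040/36 = 140.

140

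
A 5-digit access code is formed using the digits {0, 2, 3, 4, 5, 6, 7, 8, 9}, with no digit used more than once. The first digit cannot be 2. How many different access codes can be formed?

The first digit has 9−1 = 8 choices (anything except 2).
The remaining 4 digits are filled from the other 8 symbols without repetition: 8 × 7 × 6 × 5 = 1680.
Total: 8 × 1680 = 13440.

13440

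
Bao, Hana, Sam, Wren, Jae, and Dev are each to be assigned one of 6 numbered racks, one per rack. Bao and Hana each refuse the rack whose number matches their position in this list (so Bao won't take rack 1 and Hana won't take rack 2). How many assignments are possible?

504

Let Aᵢ (for i ∈ {1, 2}) be the placements that put person i in their forbidden rack. Any j of these fix j positions, leaving (6−j)! ways to fill the rest, and there are C(2,j) ways to pick which j.
By inclusion–exclusion, the number of valid placements is Σ_{j=0}^{2} (−1)^j C(2,j)·(6−j)!.
Computing: 720 − 240 + 24 = 504.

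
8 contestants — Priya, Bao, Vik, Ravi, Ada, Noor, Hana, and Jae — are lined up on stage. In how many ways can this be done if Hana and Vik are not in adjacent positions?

30240

There are 8! = 40320 arrangements in all. If Hana and Vik are adjacent, merging them into one block gives 2·(7)! = 10080 arrangements.
So 40320 − 10080 = 30240 arrangements keep them apart.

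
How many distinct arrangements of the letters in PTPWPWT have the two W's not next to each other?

150

Total arrangements of PTPWPWT: 7!/(3!·2!·2!) = 210.
If the two W's are adjacent, glue them into one block, leaving 6 items to arrange: (6)!/(3!·2!) = 60 ways.
Hence 210 − 60 = 150.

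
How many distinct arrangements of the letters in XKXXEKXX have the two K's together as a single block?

Treat the 2 copies of K as a single block. The multiset to arrange is then {KK, E, X, X, X, X, X}, 7 items in all.
That gives (7)!/(5!) = 42 arrangements.

42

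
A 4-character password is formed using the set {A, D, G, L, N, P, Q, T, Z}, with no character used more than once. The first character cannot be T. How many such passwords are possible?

The first character has 9−1 = 8 choices (anything except T).
The remaining 3 characters are filled from the other 8 symbols without repetition: 8 × 7 × 6 = 336.
Total: 8 × 336 = 2688.

2688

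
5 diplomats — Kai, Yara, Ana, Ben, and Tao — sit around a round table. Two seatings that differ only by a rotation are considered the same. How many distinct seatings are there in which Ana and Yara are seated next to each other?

Glue Ana and Yara into a block (2 internal orders). Seating 4 units around a circle gives (3)! arrangements.
So 2 × (3)! = 2 × 6 = 12.

12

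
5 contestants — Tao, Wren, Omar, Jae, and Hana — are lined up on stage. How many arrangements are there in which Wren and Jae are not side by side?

72

Of the 5! = 120 arrangements, those with Wren and Jae adjacent number 2 × 4! = 48 (treat the pair as a block with 2 internal orders).
So 120 − 48 = 72 arrangements keep them apart.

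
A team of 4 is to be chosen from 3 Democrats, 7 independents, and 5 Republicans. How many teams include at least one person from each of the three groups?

Total 4-person selections from all 15: C(15,4) = 1365.
Selections missing a whole group: no Democrats → C(12,4) = 495; no independents → C(8,4) = 70; no Republicans → C(10,4) = 210.
Add back selections omitting two groups (i.e. drawn from a single group): C(3,4) + C(7,4) + C(5,4) = 40.
By inclusion–exclusion: 1365 − 775 + 40 = 630.

630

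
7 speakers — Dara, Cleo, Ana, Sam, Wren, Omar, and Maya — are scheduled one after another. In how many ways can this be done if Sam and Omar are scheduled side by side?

Glue Sam and Omar into one block (2 internal orders), leaving 6 units to arrange in a row.
That gives 2 × 6! = 2 × 720 = 1440.

1440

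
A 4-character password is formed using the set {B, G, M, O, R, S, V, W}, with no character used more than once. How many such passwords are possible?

This is a permutation of 4 out of 8: P(8,4) = 8!/4!.
That product is 8 × 7 × 6 × 5 = 1680.

1680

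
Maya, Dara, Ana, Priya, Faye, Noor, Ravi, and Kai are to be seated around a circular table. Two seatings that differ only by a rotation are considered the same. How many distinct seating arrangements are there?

5040

Seat Maya anywhere (absorbing the rotational symmetry), then permute the other 7: (7)! = 5040.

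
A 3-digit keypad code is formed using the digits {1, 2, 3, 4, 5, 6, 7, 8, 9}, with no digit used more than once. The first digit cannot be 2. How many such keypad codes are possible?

The first digit has 9−1 = 8 choices (anything except 2).
The remaining 2 digits are filled from the other 8 symbols without repetition: 8 × 7 = 56.
Total: 8 × 56 = 448.

448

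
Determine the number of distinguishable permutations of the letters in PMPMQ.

PMPMQ has 5 letters with M appearing twice and P appearing twice.
Dividing 5! = 120 by 2!·2! = 4 for the repeated letters gives 30.

30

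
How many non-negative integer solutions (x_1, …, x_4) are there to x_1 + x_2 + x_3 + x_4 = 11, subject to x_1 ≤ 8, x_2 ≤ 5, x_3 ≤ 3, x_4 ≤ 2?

By stars and bars, unrestricted non-negative solutions to x_1+…+x_4 = 11 number C(11+3,3) = 364.
Subtract solutions that violate a single cap (substitute x_i' = x_i − (cap_i+1)): x_1 ≥ 9 gives C(5,3) = 10; x_2 ≥ 6 gives C(8,3) = 56; x_3 ≥ 4 gives C(10,3) = 120; x_4 ≥ 3 gives C(11,3) = 165. Together 351.
Add back pairs where two caps are both exceeded: 0 + 0 + 0 + 4 + 10 + 35 = 49.
By inclusion–exclusion the count is 364 − 351 + 49 = 62.

62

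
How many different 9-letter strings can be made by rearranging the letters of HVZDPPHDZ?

HVZDPPHDZ has 9 letters with D appearing twice, H appearing twice, P appearing twice, and Z appearing twice.
The number of distinct arrangements is 9!/(2!·2!·2!·2!) = 362880/16 = 22680.

22680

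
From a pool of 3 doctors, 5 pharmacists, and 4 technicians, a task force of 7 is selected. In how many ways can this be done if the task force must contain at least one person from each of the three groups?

747

Total 7-person selections from all 12: C(12,7) = 792.
Subtract selections that omit an entire group: no doctors → C(9,7) = 36; no pharmacists → C(7,7) = 1; no technicians → C(8,7) = 8.
Add back selections omitting two groups (i.e. drawn from a single group): C(3,7) + C(5,7) + C(4,7) = 0.
By inclusion–exclusion: 792 − 45 + 0 = 747.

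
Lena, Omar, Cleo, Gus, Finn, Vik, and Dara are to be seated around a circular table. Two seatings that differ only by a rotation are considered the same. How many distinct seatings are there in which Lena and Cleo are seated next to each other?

Treat {Lena, Cleo} as one unit (2 internal orders) and seat the resulting 6 units around the table: (5)! circular arrangements.
So 2 × (5)! = 2 × 120 = 240.

240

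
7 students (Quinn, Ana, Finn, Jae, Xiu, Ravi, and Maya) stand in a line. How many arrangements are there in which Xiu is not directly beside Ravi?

3600

Of the 7! = 5040 arrangements, those with Xiu and Ravi adjacent number 2 × 6! = 1440 (treat the pair as a block with 2 internal orders).
Complementary counting: 5040 − 1440 = 3600.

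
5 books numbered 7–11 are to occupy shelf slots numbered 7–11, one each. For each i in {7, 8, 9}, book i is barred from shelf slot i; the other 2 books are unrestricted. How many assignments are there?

64

Let Aᵢ (for i ∈ {7, 8, 9}) be the placements that put book i in its forbidden shelf slot. Any j of these fix j positions, leaving (5−j)! ways to fill the rest, and there are C(3,j) ways to pick which j.
By inclusion–exclusion, the number of valid placements is Σ_{j=0}^{3} (−1)^j C(3,j)·(5−j)!.
Computing: 120 − 72 + 18 − 2 = 64.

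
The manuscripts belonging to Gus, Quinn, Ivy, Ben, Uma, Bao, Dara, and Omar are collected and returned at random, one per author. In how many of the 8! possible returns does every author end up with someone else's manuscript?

Count assignments avoiding every fixed point. For any j of the 8 authors fixed to their own manuscript, the other 8−j can be arranged in (8−j)! ways.
By inclusion–exclusion this is Σ_{j=0}^{8} (−1)^j C(8,j)·(8−j)!.
Computing: 40320 − 40320 + 20160 − 6720 + 1680 − 336 + 56 − 8 + 1 = 14833.

14833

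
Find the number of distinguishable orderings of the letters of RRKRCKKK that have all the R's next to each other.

30

Treat the 3 copies of R as a single block. The multiset to arrange is then {RRR, C, K, K, K, K}, 6 items in all.
That gives (6)!/(4!) = 30 arrangements.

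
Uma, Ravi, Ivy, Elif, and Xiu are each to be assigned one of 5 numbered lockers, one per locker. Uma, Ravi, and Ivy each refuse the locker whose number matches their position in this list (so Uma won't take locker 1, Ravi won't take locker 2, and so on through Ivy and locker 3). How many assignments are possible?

Let Aᵢ (for i ∈ {1, 2, 3}) be the placements that put person i in their forbidden locker. Any j of these fix j positions, leaving (5−j)! ways to fill the rest, and there are C(3,j) ways to pick which j.
By inclusion–exclusion, the number of valid placements is Σ_{j=0}^{3} (−1)^j C(3,j)·(5−j)!.
Computing: 120 − 72 + 18 − 2 = 64.

64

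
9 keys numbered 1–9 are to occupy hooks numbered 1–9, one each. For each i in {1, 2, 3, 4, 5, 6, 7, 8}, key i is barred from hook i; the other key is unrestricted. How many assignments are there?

148329

Let Aᵢ (for 1 ≤ i ≤ 8) be the placements that put key i in its forbidden hook. Any j of these fix j positions, leaving (9−j)! ways to fill the rest, and there are C(8,j) ways to pick which j.
By inclusion–exclusion, the number of valid placements is Σ_{j=0}^{8} (−1)^j C(8,j)·(9−j)!.
Computing: 362880 − 322560 + 141120 − 40320 + 8400 − 1344 + 168 − 16 + 1 = 148329.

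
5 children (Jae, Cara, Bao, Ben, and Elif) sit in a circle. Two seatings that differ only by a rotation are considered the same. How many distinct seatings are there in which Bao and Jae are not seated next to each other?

All circular seatings of 5 people number (4)! = 24.
Seatings with Bao beside Jae: treat them as a block with 2 internal orders, giving 2 × (3)! = 12.
Subtracting, 24 − 12 = 12.

12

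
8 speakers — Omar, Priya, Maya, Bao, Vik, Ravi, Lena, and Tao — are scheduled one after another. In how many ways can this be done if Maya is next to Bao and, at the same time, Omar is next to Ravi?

2880

Treat {Maya,Bao} as one block (2 orders) and {Omar,Ravi} as another (2 orders).
That leaves 6 units to arrange: 2 × 2 × 6! = 4 × 720 = 2880.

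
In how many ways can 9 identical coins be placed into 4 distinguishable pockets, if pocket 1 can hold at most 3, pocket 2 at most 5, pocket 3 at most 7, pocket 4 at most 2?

Ignoring the caps, the number of non-negative solutions to x_1+…+x_4 = 9 is C(12,3) = 220.
Subtract solutions that violate a single cap (substitute x_i' = x_i − (cap_i+1)): x_1 ≥ 4 gives C(8,3) = 56; x_2 ≥ 6 gives C(6,3) = 20; x_3 ≥ 8 gives C(4,3) = 4; x_4 ≥ 3 gives C(9,3) = 84. Together 164.
Add back pairs where two caps are both exceeded: 0 + 0 + 10 + 0 + 1 + 0 = 11.
By inclusion–exclusion the count is 220 − 164 + 11 = 67.

67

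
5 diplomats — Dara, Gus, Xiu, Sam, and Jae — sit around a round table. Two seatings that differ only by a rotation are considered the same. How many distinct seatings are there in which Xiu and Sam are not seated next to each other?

12

Without the restriction there are (4)! = 24 seatings.
Seatings with Xiu beside Sam: treat them as a block with 2 internal orders, giving 2 × (3)! = 12.
Subtracting, 24 − 12 = 12.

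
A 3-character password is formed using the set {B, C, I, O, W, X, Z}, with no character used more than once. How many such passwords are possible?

This is a permutation of 3 out of 7: P(7,3) = 7!/4!.
That product is 7 × 6 × 5 = 210.

210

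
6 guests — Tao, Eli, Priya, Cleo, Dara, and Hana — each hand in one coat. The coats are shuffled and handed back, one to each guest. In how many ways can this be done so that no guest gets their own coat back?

This is the derangement count D_6: permutations of 6 items with no fixed point.
By inclusion–exclusion this is Σ_{j=0}^{6} (−1)^j C(6,j)·(6−j)!.
Computing: 720 − 720 + 360 − 120 + 30 − 6 + 1 = 265.

265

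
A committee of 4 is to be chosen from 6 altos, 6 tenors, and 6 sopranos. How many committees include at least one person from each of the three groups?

1620

Total 4-person selections from all 18: C(18,4) = 3060.
Subtract selections that omit an entire group: no altos → C(12,4) = 495; no tenors → C(12,4) = 495; no sopranos → C(12,4) = 495.
Add back selections omitting two groups (i.e. drawn from a single group): C(6,4) + C(6,4) + C(6,4) = 45.
By inclusion–exclusion: 3060 − 1485 + 45 = 1620.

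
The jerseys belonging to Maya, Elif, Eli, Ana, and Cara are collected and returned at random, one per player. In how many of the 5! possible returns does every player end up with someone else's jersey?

44

Count assignments avoiding every fixed point. For any j of the 5 players fixed to their old jersey, the other 5−j can be arranged in (5−j)! ways.
By inclusion–exclusion this is Σ_{j=0}^{5} (−1)^j C(5,j)·(5−j)!.
Computing: 120 − 120 + 60 − 20 + 5 − 1 = 44.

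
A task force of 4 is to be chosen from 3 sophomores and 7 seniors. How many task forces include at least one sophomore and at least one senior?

Total 4-person selections from all 10: C(10,4) = 210.
Subtract selections that omit an entire group: no sophomores → C(7,4) = 35; no seniors → C(3,4) = 0.
Both groups omitted at once is impossible, so 210 − 35 = 175.

175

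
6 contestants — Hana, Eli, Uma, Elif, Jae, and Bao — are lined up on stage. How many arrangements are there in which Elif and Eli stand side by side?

240

Glue Elif and Eli into one block (2 internal orders), leaving 5 units to arrange in a row.
So the count is 2·(5)! = 240.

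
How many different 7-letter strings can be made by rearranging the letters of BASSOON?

The 7 letters of BASSOON have repeats: O appearing twice and S appearing twice.
So there are 7! / (2!·2!) = 1260 distinguishable arrangements.

1260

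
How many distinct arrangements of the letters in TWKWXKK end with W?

120

Fix W in the last position and arrange the remaining 6 letters.
Those 6 letters have K appearing 3 times, giving (6)!/(3!) = 120.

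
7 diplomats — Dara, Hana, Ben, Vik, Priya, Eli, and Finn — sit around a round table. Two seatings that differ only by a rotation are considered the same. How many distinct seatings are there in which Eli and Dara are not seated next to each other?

480

Without the restriction there are (6)! = 720 seatings.
Seatings with Eli beside Dara: treat them as a block with 2 internal orders, giving 2 × (5)! = 240.
Subtracting, 720 − 240 = 480.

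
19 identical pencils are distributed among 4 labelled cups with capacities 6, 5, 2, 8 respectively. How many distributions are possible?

10

By stars and bars, unrestricted non-negative solutions to x_1+…+x_4 = 19 number C(19+3,3) = 1540.
Subtract solutions that violate a single cap (substitute x_i' = x_i − (cap_i+1)): x_1 ≥ 7 gives C(15,3) = 455; x_2 ≥ 6 gives C(16,3) = 560; x_3 ≥ 3 gives C(19,3) = 969; x_4 ≥ 9 gives C(13,3) = 286. Together 2270.
Add back pairs where two caps are both exceeded: 84 + 220 + 20 + 286 + 35 + 120 = 765.
Subtract triples: 20 + 0 + 1 + 4 = 25.
By inclusion–exclusion the count is 1540 − 2270 + 765 − 25 = 10.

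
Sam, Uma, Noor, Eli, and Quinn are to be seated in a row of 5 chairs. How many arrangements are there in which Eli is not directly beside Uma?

72

Of the 5! = 120 arrangements, those with Eli and Uma adjacent number 2 × 4! = 48 (treat the pair as a block with 2 internal orders).
Complementary counting: 120 − 48 = 72.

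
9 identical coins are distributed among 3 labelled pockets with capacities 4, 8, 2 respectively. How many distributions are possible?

By stars and bars, unrestricted non-negative solutions to x_1+…+x_3 = 9 number C(9+2,2) = 55.
Subtract solutions that violate a single cap (substitute x_i' = x_i − (cap_i+1)): x_1 ≥ 5 gives C(6,2) = 15; x_2 ≥ 9 gives C(2,2) = 1; x_3 ≥ 3 gives C(8,2) = 28. Together 44.
Add back pairs where two caps are both exceeded: 0 + 3 + 0 = 3.
By inclusion–exclusion the count is 55 − 44 + 3 = 14.

14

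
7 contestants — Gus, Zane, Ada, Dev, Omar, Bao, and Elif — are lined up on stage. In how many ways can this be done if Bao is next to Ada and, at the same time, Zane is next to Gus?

480

Treat {Bao,Ada} as one block (2 orders) and {Zane,Gus} as another (2 orders).
That leaves 5 units to arrange: 2 × 2 × 5! = 4 × 120 = 480.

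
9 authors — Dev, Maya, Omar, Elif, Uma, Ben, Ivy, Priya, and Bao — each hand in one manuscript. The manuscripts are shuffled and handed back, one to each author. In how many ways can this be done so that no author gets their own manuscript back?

133496

Count assignments avoiding every fixed point. For any j of the 9 authors fixed to their own manuscript, the other 9−j can be arranged in (9−j)! ways.
By inclusion–exclusion this is Σ_{j=0}^{9} (−1)^j C(9,j)·(9−j)!.
Computing: 362880 − 362880 + 181440 − 60480 + 15120 − 3024 + 504 − 72 + 9 − 1 = 133496.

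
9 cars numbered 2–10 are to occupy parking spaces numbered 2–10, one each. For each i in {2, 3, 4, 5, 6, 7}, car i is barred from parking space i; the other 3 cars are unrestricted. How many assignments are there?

Let Aᵢ (for 2 ≤ i ≤ 7) be the placements that put car i in its forbidden parking space. Any j of these fix j positions, leaving (9−j)! ways to fill the rest, and there are C(6,j) ways to pick which j.
By inclusion–exclusion, the number of valid placements is Σ_{j=0}^{6} (−1)^j C(6,j)·(9−j)!.
Computing: 362880 − 241920 + 75600 − 14400 + 1800 − 144 + 6 = 183822.

183822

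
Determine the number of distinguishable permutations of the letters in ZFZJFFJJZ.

ZFZJFFJJZ has 9 letters with F appearing 3 times, J appearing 3 times, and Z appearing 3 times.
The number of distinct arrangements is 9!/(3!·3!·3!) = 362880/216 = 1680.

1680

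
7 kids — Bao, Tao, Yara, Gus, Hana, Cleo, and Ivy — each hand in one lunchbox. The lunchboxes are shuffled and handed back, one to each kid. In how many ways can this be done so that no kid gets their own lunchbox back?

Count assignments avoiding every fixed point. For any j of the 7 kids fixed to their own lunchbox, the other 7−j can be arranged in (7−j)! ways.
By inclusion–exclusion this is Σ_{j=0}^{7} (−1)^j C(7,j)·(7−j)!.
Computing: 5040 − 5040 + 2520 − 840 + 210 − 42 + 7 − 1 = 1854.

1854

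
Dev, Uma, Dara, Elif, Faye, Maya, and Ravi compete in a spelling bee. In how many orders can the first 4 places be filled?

This is an ordered selection of 4 from 7: P(7,4).
That gives 7 × 6 × 5 × 4 = 840.

840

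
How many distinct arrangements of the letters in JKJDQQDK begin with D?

Fix D in the first position and arrange the remaining 7 letters.
Those 7 letters have J appearing twice, K appearing twice, and Q appearing twice, giving (7)!/(2!·2!·2!) = 630.

630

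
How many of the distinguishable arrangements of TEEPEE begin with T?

5

Fix T in the first position and arrange the remaining 5 letters.
Those 5 letters have E appearing 4 times, giving (5)!/(4!) = 5.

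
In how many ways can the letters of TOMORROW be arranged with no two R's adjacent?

2520

Total arrangements of TOMORROW: 8!/(3!·2!) = 3360.
Arrangements with the R's together: treat RR as one letter, giving (7)!/(3!) = 840.
Subtracting, 3360 − 840 = 2520 arrangements keep the R's apart.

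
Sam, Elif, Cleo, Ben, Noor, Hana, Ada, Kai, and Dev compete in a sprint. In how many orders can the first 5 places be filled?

15120

This is an ordered selection of 5 from 9: P(9,5).
That gives 9 × 8 × 7 × 6 × 5 = 15120.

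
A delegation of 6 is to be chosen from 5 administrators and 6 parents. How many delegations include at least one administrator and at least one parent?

Total 6-person selections from all 11: C(11,6) = 462.
Selections missing a whole group: no administrators → C(6,6) = 1; no parents → C(5,6) = 0.
Both groups omitted at once is impossible, so 462 − 1 = 461.

461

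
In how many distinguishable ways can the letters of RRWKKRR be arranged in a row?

Letter multiplicities in RRWKKRR: K×2, R×4, W×1.
So there are 7! / (4!·2!) = 105 distinguishable arrangements.

105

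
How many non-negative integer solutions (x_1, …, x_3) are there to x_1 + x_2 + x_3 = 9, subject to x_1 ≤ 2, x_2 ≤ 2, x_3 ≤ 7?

Ignoring the caps, the number of non-negative solutions to x_1+…+x_3 = 9 is C(11,2) = 55.
Subtract solutions that violate a single cap (substitute x_i' = x_i − (cap_i+1)): x_1 ≥ 3 gives C(8,2) = 28; x_2 ≥ 3 gives C(8,2) = 28; x_3 ≥ 8 gives C(3,2) = 3. Together 59.
Add back pairs where two caps are both exceeded: 10 + 0 + 0 = 10.
By inclusion–exclusion the count is 55 − 59 + 10 = 6.

6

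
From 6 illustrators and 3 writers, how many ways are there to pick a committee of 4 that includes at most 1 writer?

Split by how many writers are chosen (0 through 1).
Sum: C(3,0)·C(6,4) + C(3,1)·C(6,3) = 15 + 60 = 75.

75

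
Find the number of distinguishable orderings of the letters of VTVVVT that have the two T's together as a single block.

Treat the 2 copies of T as a single block. The multiset to arrange is then {TT, V, V, V, V}, 5 items in all.
That gives (5)!/(4!) = 5 arrangements.

5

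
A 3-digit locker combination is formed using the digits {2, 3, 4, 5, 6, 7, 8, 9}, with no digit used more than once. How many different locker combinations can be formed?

336

This is a permutation of 3 out of 8: P(8,3) = 8!/5!.
That product is 8 × 7 × 6 = 336.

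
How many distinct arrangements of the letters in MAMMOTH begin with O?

Fix O in the first position and arrange the remaining 6 letters.
Those 6 letters have M appearing 3 times, giving (6)!/(3!) = 120.

120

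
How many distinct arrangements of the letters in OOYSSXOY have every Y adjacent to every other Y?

Treat the 2 copies of Y as a single block. The multiset to arrange is then {YY, O, O, O, S, S, X}, 7 items in all.
That gives (7)!/(3!·2!) = 420 arrangements.

420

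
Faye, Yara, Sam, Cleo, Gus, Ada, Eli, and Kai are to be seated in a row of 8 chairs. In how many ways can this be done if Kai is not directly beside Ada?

Of the 8! = 40320 arrangements, those with Kai and Ada adjacent number 2 × 7! = 10080 (treat the pair as a block with 2 internal orders).
Complementary counting: 40320 − 10080 = 30240.

30240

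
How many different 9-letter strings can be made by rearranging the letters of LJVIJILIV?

LJVIJILIV has 9 letters with I appearing 3 times, J appearing twice, L appearing twice, and V appearing twice.
The number of distinct arrangements is 9!/(3!·2!·2!·2!) = 362880/48 = 7560.

7560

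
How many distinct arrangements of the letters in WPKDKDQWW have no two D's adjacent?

11760

There are 9!/(3!·2!·2!) = 15120 arrangements of WPKDKDQWW in total.
If the two D's are adjacent, glue them into one block, leaving 8 items to arrange: (8)!/(3!·2!) = 3360 ways.
Subtracting, 15120 − 3360 = 11760 arrangements keep the D's apart.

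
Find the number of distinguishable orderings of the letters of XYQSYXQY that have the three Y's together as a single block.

180

Treat the 3 copies of Y as a single block. The multiset to arrange is then {YYY, Q, Q, S, X, X}, 6 items in all.
That gives (6)!/(2!·2!) = 180 arrangements.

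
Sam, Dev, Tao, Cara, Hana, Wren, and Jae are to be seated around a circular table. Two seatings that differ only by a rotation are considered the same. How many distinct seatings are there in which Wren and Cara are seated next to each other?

Glue Wren and Cara into a block (2 internal orders). Seating 6 units around a circle gives (5)! arrangements.
So 2 × (5)! = 2 × 120 = 240.

240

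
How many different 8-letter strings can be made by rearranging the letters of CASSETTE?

The 8 letters of CASSETTE have repeats: E appearing twice, S appearing twice, and T appearing twice.
The number of distinct arrangements is 8!/(2!·2!·2!) = 40320/8 = 5040.

5040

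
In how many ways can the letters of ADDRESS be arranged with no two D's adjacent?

900

There are 7!/(2!·2!) = 1260 arrangements of ADDRESS in total.
If the two D's are adjacent, glue them into one block, leaving 6 items to arrange: (6)!/(2!) = 360 ways.
Subtracting, 1260 − 360 = 900 arrangements keep the D's apart.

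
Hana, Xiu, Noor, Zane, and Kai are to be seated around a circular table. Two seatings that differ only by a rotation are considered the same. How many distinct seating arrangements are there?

24

Seat Hana anywhere (absorbing the rotational symmetry), then permute the other 4: (4)! = 24.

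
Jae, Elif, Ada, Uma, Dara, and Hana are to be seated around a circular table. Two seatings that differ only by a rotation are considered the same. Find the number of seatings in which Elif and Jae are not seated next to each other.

72

Without the restriction there are (5)! = 120 seatings.
Those with Elif next to Jae: fuse the pair into one unit and seat 5 units around a circle — 2·(4)! = 48.
Subtracting, 120 − 48 = 72.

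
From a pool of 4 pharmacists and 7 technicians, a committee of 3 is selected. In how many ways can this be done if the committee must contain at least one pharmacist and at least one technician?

Total 3-person selections from all 11: C(11,3) = 165.
Selections missing a whole group: no pharmacists → C(7,3) = 35; no technicians → C(4,3) = 4.
Both groups omitted at once is impossible, so 165 − 39 = 126.

126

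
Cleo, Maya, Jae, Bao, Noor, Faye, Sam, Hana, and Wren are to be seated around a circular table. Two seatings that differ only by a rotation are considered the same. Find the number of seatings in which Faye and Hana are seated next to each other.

10080

Treat {Faye, Hana} as one unit (2 internal orders) and seat the resulting 8 units around the table: (7)! circular arrangements.
So 2 × (7)! = 2 × 5040 = 10080.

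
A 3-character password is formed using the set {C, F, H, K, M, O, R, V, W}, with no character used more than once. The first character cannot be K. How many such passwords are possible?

448

The first character has 9−1 = 8 choices (anything except K).
The remaining 2 characters are filled from the other 8 symbols without repetition: 8 × 7 = 56.
Total: 8 × 56 = 448.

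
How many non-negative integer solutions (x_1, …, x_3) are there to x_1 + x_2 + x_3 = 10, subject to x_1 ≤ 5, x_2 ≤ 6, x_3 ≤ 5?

Ignoring the caps, the number of non-negative solutions to x_1+…+x_3 = 10 is C(12,2) = 66.
Subtract solutions that violate a single cap (substitute x_i' = x_i − (cap_i+1)): x_1 ≥ 6 gives C(6,2) = 15; x_2 ≥ 7 gives C(5,2) = 10; x_3 ≥ 6 gives C(6,2) = 15. Together 40.
No two caps can be exceeded simultaneously, so the pair terms are all 0.
By inclusion–exclusion the count is 66 − 40 + 0 = 26.

26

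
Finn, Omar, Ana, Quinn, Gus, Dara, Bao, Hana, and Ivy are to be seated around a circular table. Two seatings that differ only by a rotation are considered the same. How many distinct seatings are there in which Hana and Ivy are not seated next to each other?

All circular seatings of 9 people number (8)! = 40320.
Those with Hana next to Ivy: fuse the pair into one unit and seat 8 units around a circle — 2·(7)! = 10080.
Subtracting, 40320 − 10080 = 30240.

30240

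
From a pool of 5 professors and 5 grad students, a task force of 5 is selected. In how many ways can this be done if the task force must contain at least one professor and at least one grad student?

250

Total 5-person selections from all 10: C(10,5) = 252.
Selections missing a whole group: no professors → C(5,5) = 1; no grad students → C(5,5) = 1.
Both groups omitted at once is impossible, so 252 − 2 = 250.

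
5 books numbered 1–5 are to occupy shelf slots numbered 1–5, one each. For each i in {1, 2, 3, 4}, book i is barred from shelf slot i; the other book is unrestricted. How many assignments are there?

Let Aᵢ (for 1 ≤ i ≤ 4) be the placements that put book i in its forbidden shelf slot. Any j of these fix j positions, leaving (5−j)! ways to fill the rest, and there are C(4,j) ways to pick which j.
By inclusion–exclusion, the number of valid placements is Σ_{j=0}^{4} (−1)^j C(4,j)·(5−j)!.
Computing: 120 − 96 + 36 − 8 + 1 = 53.

53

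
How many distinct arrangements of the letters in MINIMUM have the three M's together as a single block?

Treat the 3 copies of M as a single block. The multiset to arrange is then {MMM, I, I, N, U}, 5 items in all.
That gives (5)!/(2!) = 60 arrangements.

60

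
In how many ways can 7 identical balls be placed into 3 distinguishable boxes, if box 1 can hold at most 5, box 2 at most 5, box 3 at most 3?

Without the upper bounds there are C(9,2) = 36 ways to split 7 among 3 boxes.
Subtract solutions that violate a single cap (substitute x_i' = x_i − (cap_i+1)): x_1 ≥ 6 gives C(3,2) = 3; x_2 ≥ 6 gives C(3,2) = 3; x_3 ≥ 4 gives C(5,2) = 10. Together 16.
No two caps can be exceeded simultaneously, so the pair terms are all 0.
By inclusion–exclusion the count is 36 − 16 + 0 = 20.

20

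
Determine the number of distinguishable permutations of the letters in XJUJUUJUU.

Letter multiplicities in XJUJUUJUU: J×3, U×5, X×1.
So there are 9! / (5!·3!) = 504 distinguishable arrangements.

504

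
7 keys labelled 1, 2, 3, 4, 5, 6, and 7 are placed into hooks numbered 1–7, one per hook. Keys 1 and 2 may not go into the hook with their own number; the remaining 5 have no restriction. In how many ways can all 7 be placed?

Let Aᵢ (for i ∈ {1, 2}) be the placements that put key i in its forbidden hook. Any j of these fix j positions, leaving (7−j)! ways to fill the rest, and there are C(2,j) ways to pick which j.
By inclusion–exclusion, the number of valid placements is Σ_{j=0}^{2} (−1)^j C(2,j)·(7−j)!.
Computing: 5040 − 1440 + 120 = 3720.

3720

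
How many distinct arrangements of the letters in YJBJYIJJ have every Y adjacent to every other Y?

Treat the 2 copies of Y as a single block. The multiset to arrange is then {YY, B, I, J, J, J, J}, 7 items in all.
That gives (7)!/(4!) = 210 arrangements.

210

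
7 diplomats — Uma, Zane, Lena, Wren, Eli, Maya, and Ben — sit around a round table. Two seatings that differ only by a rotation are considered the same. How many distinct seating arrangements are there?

720

Around a circle, 7 distinct people have 7!/7 = (6)! = 720 rotationally distinct seatings.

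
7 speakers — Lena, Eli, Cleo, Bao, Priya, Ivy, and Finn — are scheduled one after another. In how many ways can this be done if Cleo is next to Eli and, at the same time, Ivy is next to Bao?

Treat {Cleo,Eli} as one block (2 orders) and {Ivy,Bao} as another (2 orders).
That leaves 5 units to arrange: 2 × 2 × 5! = 4 × 120 = 480.

480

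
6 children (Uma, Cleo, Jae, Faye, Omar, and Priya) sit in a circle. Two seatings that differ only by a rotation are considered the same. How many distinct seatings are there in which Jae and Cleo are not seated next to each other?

Without the restriction there are (5)! = 120 seatings.
Those with Jae next to Cleo: fuse the pair into one unit and seat 5 units around a circle — 2·(4)! = 48.
Subtracting, 120 − 48 = 72.

72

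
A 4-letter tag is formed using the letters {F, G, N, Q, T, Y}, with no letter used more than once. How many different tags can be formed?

360

This is a permutation of 4 out of 6: P(6,4) = 6!/2!.
That product is 6 × 5 × 4 × 3 = 360.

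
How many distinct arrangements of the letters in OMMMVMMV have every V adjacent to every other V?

Treat the 2 copies of V as a single block. The multiset to arrange is then {VV, M, M, M, M, M, O}, 7 items in all.
That gives (7)!/(5!) = 42 arrangements.

42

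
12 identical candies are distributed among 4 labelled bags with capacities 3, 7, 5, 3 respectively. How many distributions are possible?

63

By stars and bars, unrestricted non-negative solutions to x_1+…+x_4 = 12 number C(12+3,3) = 455.
Subtract solutions that violate a single cap (substitute x_i' = x_i − (cap_i+1)): x_1 ≥ 4 gives C(11,3) = 165; x_2 ≥ 8 gives C(7,3) = 35; x_3 ≥ 6 gives C(9,3) = 84; x_4 ≥ 4 gives C(11,3) = 165. Together 449.
Add back pairs where two caps are both exceeded: 1 + 10 + 35 + 0 + 1 + 10 = 57.
By inclusion–exclusion the count is 455 − 449 + 57 = 63.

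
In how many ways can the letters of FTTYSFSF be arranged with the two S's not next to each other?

Total arrangements of FTTYSFSF: 8!/(3!·2!·2!) = 1680.
If the two S's are adjacent, glue them into one block, leaving 7 items to arrange: (7)!/(3!·2!) = 420 ways.
Hence 1680 − 420 = 1260.

1260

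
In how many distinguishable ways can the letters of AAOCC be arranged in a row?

30

The 5 letters of AAOCC have repeats: A appearing twice and C appearing twice.
So there are 5! / (2!·2!) = 30 distinguishable arrangements.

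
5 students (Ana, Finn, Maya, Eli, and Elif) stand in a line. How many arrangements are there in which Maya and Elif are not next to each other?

Of the 5! = 120 arrangements, those with Maya and Elif adjacent number 2 × 4! = 48 (treat the pair as a block with 2 internal orders).
Complementary counting: 120 − 48 = 72.

72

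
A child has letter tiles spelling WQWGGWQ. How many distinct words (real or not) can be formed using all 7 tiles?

Letter multiplicities in WQWGGWQ: G×2, Q×2, W×3.
The number of distinct arrangements is 7!/(3!·2!·2!) = 5040/24 = 210.

210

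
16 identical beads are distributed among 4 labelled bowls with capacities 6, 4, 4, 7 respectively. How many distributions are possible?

Without the upper bounds there are C(19,3) = 969 ways to split 16 among 4 bowls.
Subtract solutions that violate a single cap (substitute x_i' = x_i − (cap_i+1)): x_1 ≥ 7 gives C(12,3) = 220; x_2 ≥ 5 gives C(14,3) = 364; x_3 ≥ 5 gives C(14,3) = 364; x_4 ≥ 8 gives C(11,3) = 165. Together 1113.
Add back pairs where two caps are both exceeded: 35 + 35 + 4 + 84 + 20 + 20 = 198.
By inclusion–exclusion the count is 969 − 1113 + 198 = 54.

54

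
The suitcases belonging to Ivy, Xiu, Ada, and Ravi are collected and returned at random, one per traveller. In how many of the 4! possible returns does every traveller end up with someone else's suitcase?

9

Count assignments avoiding every fixed point. For any j of the 4 travellers fixed to their own suitcase, the other 4−j can be arranged in (4−j)! ways.
By inclusion–exclusion this is Σ_{j=0}^{4} (−1)^j C(4,j)·(4−j)!.
Computing: 24 − 24 + 12 − 4 + 1 = 9.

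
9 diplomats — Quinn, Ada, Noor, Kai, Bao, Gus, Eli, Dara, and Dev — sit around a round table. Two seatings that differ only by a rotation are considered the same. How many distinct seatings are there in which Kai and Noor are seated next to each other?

10080

Treat {Kai, Noor} as one unit (2 internal orders) and seat the resulting 8 units around the table: (7)! circular arrangements.
So 2 × (7)! = 2 × 5040 = 10080.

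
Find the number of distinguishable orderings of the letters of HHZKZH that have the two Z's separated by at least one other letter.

40

Total arrangements of HHZKZH: 6!/(3!·2!) = 60.
If the two Z's are adjacent, glue them into one block, leaving 5 items to arrange: (5)!/(3!) = 20 ways.
Subtracting, 60 − 20 = 40 arrangements keep the Z's apart.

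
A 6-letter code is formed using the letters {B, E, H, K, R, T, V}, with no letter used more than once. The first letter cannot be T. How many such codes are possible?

4320

The first letter has 7−1 = 6 choices (anything except T).
The remaining 5 letters are filled from the other 6 symbols without repetition: 6 × 5 × 4 × 3 × 2 = 720.
Total: 6 × 720 = 4320.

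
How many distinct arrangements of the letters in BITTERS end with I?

With the last slot taken by I, it remains to arrange the other 6 letters (BTTERS).
Those 6 letters have T appearing twice, giving (6)!/(2!) = 360.

360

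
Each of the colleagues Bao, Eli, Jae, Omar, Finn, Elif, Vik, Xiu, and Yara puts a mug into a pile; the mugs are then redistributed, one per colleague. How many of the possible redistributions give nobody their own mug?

133496

This is the derangement count D_9: permutations of 9 items with no fixed point.
By inclusion–exclusion this is Σ_{j=0}^{9} (−1)^j C(9,j)·(9−j)!.
Computing: 362880 − 362880 + 181440 − 60480 + 15120 − 3024 + 504 − 72 + 9 − 1 = 133496.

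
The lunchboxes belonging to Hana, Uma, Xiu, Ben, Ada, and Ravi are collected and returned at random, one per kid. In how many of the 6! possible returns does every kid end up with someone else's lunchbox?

Count assignments avoiding every fixed point. For any j of the 6 kids fixed to their own lunchbox, the other 6−j can be arranged in (6−j)! ways.
By inclusion–exclusion this is Σ_{j=0}^{6} (−1)^j C(6,j)·(6−j)!.
Computing: 720 − 720 + 360 − 120 + 30 − 6 + 1 = 265.

265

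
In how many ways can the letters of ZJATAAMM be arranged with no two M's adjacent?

There are 8!/(3!·2!) = 3360 arrangements of ZJATAAMM in total.
Arrangements with the M's together: treat MM as one letter, giving (7)!/(3!) = 840.
Subtracting, 3360 − 840 = 2520 arrangements keep the M's apart.

2520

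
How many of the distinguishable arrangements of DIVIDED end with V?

60

Fix V in the last position and arrange the remaining 6 letters.
Those 6 letters have D appearing 3 times and I appearing twice, giving (6)!/(3!·2!) = 60.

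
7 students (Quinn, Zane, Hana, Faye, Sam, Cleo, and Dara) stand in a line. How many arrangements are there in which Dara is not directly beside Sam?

3600

Of the 7! = 5040 arrangements, those with Dara and Sam adjacent number 2 × 6! = 1440 (treat the pair as a block with 2 internal orders).
So 5040 − 1440 = 3600 arrangements keep them apart.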